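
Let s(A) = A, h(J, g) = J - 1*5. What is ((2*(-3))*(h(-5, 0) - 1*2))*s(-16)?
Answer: -1152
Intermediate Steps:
h(J, g) = -5 + J (h(J, g) = J - 5 = -5 + J)
((2*(-3))*(h(-5, 0) - 1*2))*s(-16) = ((2*(-3))*((-5 - 5) - 1*2))*(-16) = -6*(-10 - 2)*(-16) = -6*(-12)*(-16) = 72*(-16) = -1152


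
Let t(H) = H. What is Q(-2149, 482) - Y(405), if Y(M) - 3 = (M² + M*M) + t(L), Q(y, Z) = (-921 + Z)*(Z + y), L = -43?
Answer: 403803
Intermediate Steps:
Y(M) = -40 + 2*M² (Y(M) = 3 + ((M² + M*M) - 43) = 3 + ((M² + M²) - 43) = 3 + (2*M² - 43) = 3 + (-43 + 2*M²) = -40 + 2*M²)
Q(-2149, 482) - Y(405) = (482² - 921*482 - 921*(-2149) + 482*(-2149)) - (-40 + 2*405²) = (232324 - 443922 + 1979229 - 1035818) - (-40 + 2*164025) = 731813 - (-40 + 328050) = 731813 - 1*328010 = 731813 - 328010 = 403803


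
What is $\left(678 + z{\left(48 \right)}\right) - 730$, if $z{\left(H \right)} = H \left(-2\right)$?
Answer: $-148$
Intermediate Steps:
$z{\left(H \right)} = - 2 H$
$\left(678 + z{\left(48 \right)}\right) - 730 = \left(678 - 96\right) - 730 = 582 - 730 = -148$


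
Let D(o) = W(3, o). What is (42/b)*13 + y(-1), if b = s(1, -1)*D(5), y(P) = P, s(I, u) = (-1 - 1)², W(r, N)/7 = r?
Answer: 11/2 ≈ 5.5000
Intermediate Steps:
W(r, N) = 7*r
s(I, u) = 4 (s(I, u) = (-2)² = 4)
D(o) = 21 (D(o) = 7*3 = 21)
b = 84 (b = 4*21 = 84)
(42/b)*13 + y(-1) = (42/84)*13 - 1 = (42*(1/84))*13 - 1 = (½)*13 - 1 = 13/2 - 1 = 11/2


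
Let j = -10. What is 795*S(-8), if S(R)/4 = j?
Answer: -31800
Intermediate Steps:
S(R) = -40 (S(R) = 4*(-10) = -40)
795*S(-8) = 795*(-40) = -31800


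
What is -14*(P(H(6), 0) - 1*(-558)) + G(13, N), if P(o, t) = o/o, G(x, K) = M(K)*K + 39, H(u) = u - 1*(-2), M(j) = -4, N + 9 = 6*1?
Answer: -7775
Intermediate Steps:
N = -3 (N = -9 + 6*1 = -9 + 6 = -3)
H(u) = 2 + u (H(u) = u + 2 = 2 + u)
G(x, K) = 39 - 4*K (G(x, K) = -4*K + 39 = 39 - 4*K)
P(o, t) = 1
-14*(P(H(6), 0) - 1*(-558)) + G(13, N) = -14*(1 - 1*(-558)) + (39 - 4*(-3)) = -14*(1 + 558) + (39 + 12) = -14*559 + 51 = -7826 + 51 = -7775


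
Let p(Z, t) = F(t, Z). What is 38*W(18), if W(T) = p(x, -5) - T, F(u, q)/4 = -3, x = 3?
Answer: -1140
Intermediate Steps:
F(u, q) = -12 (F(u, q) = 4*(-3) = -12)
p(Z, t) = -12
W(T) = -12 - T
38*W(18) = 38*(-12 - 1*18) = 38*(-12 - 18) = 38*(-30) = -1140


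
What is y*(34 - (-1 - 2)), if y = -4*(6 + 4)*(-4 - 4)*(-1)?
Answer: -11840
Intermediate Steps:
y = -320 (y = -40*(-8)*(-1) = -4*(-80)*(-1) = 320*(-1) = -320)
y*(34 - (-1 - 2)) = -320*(34 - (-1 - 2)) = -320*(34 - 1*(-3)) = -320*(34 + 3) = -320*37 = -11840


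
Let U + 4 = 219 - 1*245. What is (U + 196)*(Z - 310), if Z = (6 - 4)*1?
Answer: -51128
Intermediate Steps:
Z = 2 (Z = 2*1 = 2)
U = -30 (U = -4 + (219 - 1*245) = -4 + (219 - 245) = -4 - 26 = -30)
(U + 196)*(Z - 310) = (-30 + 196)*(2 - 310) = 166*(-308) = -51128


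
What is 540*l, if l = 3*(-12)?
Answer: -19440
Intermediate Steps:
l = -36
540*l = 540*(-36) = -19440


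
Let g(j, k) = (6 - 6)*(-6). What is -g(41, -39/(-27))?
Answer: 0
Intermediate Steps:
g(j, k) = 0 (g(j, k) = 0*(-6) = 0)
-g(41, -39/(-27)) = -1*0 = 0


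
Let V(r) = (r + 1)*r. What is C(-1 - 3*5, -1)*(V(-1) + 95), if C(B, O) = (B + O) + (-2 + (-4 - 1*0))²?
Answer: 1805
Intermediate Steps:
V(r) = r*(1 + r) (V(r) = (1 + r)*r = r*(1 + r))
C(B, O) = 36 + B + O (C(B, O) = (B + O) + (-2 + (-4 + 0))² = (B + O) + (-2 - 4)² = (B + O) + (-6)² = (B + O) + 36 = 36 + B + O)
C(-1 - 3*5, -1)*(V(-1) + 95) = (36 + (-1 - 3*5) - 1)*(-(1 - 1) + 95) = (36 + (-1 - 15) - 1)*(-1*0 + 95) = (36 - 16 - 1)*(0 + 95) = 19*95 = 1805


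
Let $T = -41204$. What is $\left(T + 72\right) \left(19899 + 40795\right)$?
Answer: $-2496465608$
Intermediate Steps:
$\left(T + 72\right) \left(19899 + 40795\right) = \left(-41204 + 72\right) \left(19899 + 40795\right) = \left(-41132\right) 60694 = -2496465608$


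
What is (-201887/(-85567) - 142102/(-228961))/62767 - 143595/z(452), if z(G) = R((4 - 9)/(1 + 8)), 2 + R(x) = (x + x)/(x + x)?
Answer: 176578778739473088996/1229700050009329 ≈ 1.4360e+5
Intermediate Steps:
R(x) = -1 (R(x) = -2 + (x + x)/(x + x) = -2 + (2*x)/((2*x)) = -2 + (2*x)*(1/(2*x)) = -2 + 1 = -1)
z(G) = -1
(-201887/(-85567) - 142102/(-228961))/62767 - 143595/z(452) = (-201887/(-85567) - 142102/(-228961))/62767 - 143595/(-1) = (-201887*(-1/85567) - 142102*(-1/228961))*(1/62767) - 143595*(-1) = (201887/85567 + 142102/228961)*(1/62767) + 143595 = (58383491241/19591505887)*(1/62767) + 143595 = 58383491241/1229700050009329 + 143595 = 176578778739473088996/1229700050009329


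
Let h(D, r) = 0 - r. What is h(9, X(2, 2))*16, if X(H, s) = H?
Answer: -32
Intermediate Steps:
h(D, r) = -r
h(9, X(2, 2))*16 = -1*2*16 = -2*16 = -32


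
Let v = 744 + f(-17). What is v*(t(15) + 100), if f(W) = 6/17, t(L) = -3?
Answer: 1227438/17 ≈ 72202.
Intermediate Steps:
f(W) = 6/17 (f(W) = 6*(1/17) = 6/17)
v = 12654/17 (v = 744 + 6/17 = 12654/17 ≈ 744.35)
v*(t(15) + 100) = 12654*(-3 + 100)/17 = (12654/17)*97 = 1227438/17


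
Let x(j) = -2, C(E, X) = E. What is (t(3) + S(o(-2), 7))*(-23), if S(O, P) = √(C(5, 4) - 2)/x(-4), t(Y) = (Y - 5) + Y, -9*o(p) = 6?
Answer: -23 + 23*√3/2 ≈ -3.0814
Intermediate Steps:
o(p) = -⅔ (o(p) = -⅑*6 = -⅔)
t(Y) = -5 + 2*Y (t(Y) = (-5 + Y) + Y = -5 + 2*Y)
S(O, P) = -√3/2 (S(O, P) = √(5 - 2)/(-2) = √3*(-½) = -√3/2)
(t(3) + S(o(-2), 7))*(-23) = ((-5 + 2*3) - √3/2)*(-23) = ((-5 + 6) - √3/2)*(-23) = (1 - √3/2)*(-23) = -23 + 23*√3/2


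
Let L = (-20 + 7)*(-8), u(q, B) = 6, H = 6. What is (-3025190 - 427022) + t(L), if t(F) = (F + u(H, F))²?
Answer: -3440112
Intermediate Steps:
L = 104 (L = -13*(-8) = 104)
t(F) = (6 + F)² (t(F) = (F + 6)² = (6 + F)²)
(-3025190 - 427022) + t(L) = (-3025190 - 427022) + (6 + 104)² = -3452212 + 110² = -3452212 + 12100 = -3440112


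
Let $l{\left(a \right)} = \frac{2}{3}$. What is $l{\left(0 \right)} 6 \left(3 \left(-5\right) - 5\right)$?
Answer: $-80$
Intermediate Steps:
$l{\left(a \right)} = \frac{2}{3}$ ($l{\left(a \right)} = 2 \cdot \frac{1}{3} = \frac{2}{3}$)
$l{\left(0 \right)} 6 \left(3 \left(-5\right) - 5\right) = \frac{2}{3} \cdot 6 \left(3 \left(-5\right) - 5\right) = 4 \left(-15 - 5\right) = 4 \left(-20\right) = -80$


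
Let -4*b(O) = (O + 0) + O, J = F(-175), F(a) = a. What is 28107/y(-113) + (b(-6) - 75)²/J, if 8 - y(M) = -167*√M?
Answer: -603634632/20426525 - 173847*I*√113/116723 ≈ -29.552 - 15.833*I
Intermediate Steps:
y(M) = 8 + 167*√M (y(M) = 8 - (-167)*√M = 8 + 167*√M)
J = -175
b(O) = -O/2 (b(O) = -((O + 0) + O)/4 = -(O + O)/4 = -O/2)
28107/y(-113) + (b(-6) - 75)²/J = 28107/(8 + 167*√(-113)) + (-½*(-6) - 75)²/(-175) = 28107/(8 + 167*(I*√113)) + (3 - 75)²*(-1/175) = 28107/(8 + 167*I*√113) + (-72)²*(-1/175) = 28107/(8 + 167*I*√113) + 5184*(-1/175) = 28107/(8 + 167*I*√113) - 5184/175 = -5184/175 + 28107/(8 + 167*I*√113)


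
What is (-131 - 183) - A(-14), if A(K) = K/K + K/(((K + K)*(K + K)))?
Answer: -17639/56 ≈ -314.98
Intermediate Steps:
A(K) = 1 + 1/(4*K) (A(K) = 1 + K/(((2*K)*(2*K))) = 1 + K/((4*K**2)) = 1 + K*(1/(4*K**2)) = 1 + 1/(4*K))
(-131 - 183) - A(-14) = (-131 - 183) - (1/4 - 14)/(-14) = -314 - (-1)*(-55)/(14*4) = -314 - 1*55/56 = -314 - 55/56 = -17639/56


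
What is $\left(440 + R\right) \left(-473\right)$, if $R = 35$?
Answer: $-224675$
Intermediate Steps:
$\left(440 + R\right) \left(-473\right) = \left(440 + 35\right) \left(-473\right) = 475 \left(-473\right) = -224675$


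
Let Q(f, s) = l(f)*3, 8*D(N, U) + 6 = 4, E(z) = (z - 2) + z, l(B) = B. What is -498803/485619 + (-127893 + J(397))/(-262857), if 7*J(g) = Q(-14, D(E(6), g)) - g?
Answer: -53648104343/99282052709 ≈ -0.54036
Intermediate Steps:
E(z) = -2 + 2*z (E(z) = (-2 + z) + z = -2 + 2*z)
D(N, U) = -1/4 (D(N, U) = -3/4 + (1/8)*4 = -3/4 + 1/2 = -1/4)
Q(f, s) = 3*f (Q(f, s) = f*3 = 3*f)
J(g) = -6 - g/7 (J(g) = (3*(-14) - g)/7 = (-42 - g)/7 = -6 - g/7)
-498803/485619 + (-127893 + J(397))/(-262857) = -498803/485619 + (-127893 + (-6 - 1/7*397))/(-262857) = -498803*1/485619 + (-127893 + (-6 - 397/7))*(-1/262857) = -498803/485619 + (-127893 - 439/7)*(-1/262857) = -498803/485619 - 895690/7*(-1/262857) = -498803/485619 + 895690/1839999 = -53648104343/99282052709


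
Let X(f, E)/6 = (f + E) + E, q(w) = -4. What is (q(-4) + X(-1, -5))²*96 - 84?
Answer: 470316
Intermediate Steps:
X(f, E) = 6*f + 12*E (X(f, E) = 6*((f + E) + E) = 6*((E + f) + E) = 6*(f + 2*E) = 6*f + 12*E)
(q(-4) + X(-1, -5))²*96 - 84 = (-4 + (6*(-1) + 12*(-5)))²*96 - 84 = (-4 + (-6 - 60))²*96 - 84 = (-4 - 66)²*96 - 84 = (-70)²*96 - 84 = 4900*96 - 84 = 470400 - 84 = 470316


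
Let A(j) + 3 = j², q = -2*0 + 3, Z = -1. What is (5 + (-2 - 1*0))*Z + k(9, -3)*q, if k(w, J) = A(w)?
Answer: 231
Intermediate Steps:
q = 3 (q = 0 + 3 = 3)
A(j) = -3 + j²
k(w, J) = -3 + w²
(5 + (-2 - 1*0))*Z + k(9, -3)*q = (5 + (-2 - 1*0))*(-1) + (-3 + 9²)*3 = (5 + (-2 + 0))*(-1) + (-3 + 81)*3 = (5 - 2)*(-1) + 78*3 = 3*(-1) + 234 = -3 + 234 = 231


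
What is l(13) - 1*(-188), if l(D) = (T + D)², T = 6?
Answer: 549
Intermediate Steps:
l(D) = (6 + D)²
l(13) - 1*(-188) = (6 + 13)² - 1*(-188) = 19² + 188 = 361 + 188 = 549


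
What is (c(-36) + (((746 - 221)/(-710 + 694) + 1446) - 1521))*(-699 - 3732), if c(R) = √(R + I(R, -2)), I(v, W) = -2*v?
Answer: 7218099/16 ≈ 4.5113e+5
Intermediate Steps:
c(R) = √(-R) (c(R) = √(R - 2*R) = √(-R))
(c(-36) + (((746 - 221)/(-710 + 694) + 1446) - 1521))*(-699 - 3732) = (√(-1*(-36)) + (((746 - 221)/(-710 + 694) + 1446) - 1521))*(-699 - 3732) = (√36 + ((525/(-16) + 1446) - 1521))*(-4431) = (6 + ((525*(-1/16) + 1446) - 1521))*(-4431) = (6 + ((-525/16 + 1446) - 1521))*(-4431) = (6 + (22611/16 - 1521))*(-4431) = (6 - 1725/16)*(-4431) = -1629/16*(-4431) = 7218099/16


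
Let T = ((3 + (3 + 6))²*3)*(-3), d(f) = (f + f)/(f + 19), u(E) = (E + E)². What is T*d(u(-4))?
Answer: -165888/83 ≈ -1998.7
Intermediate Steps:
u(E) = 4*E² (u(E) = (2*E)² = 4*E²)
d(f) = 2*f/(19 + f) (d(f) = (2*f)/(19 + f) = 2*f/(19 + f))
T = -1296 (T = ((3 + 9)²*3)*(-3) = (12²*3)*(-3) = (144*3)*(-3) = 432*(-3) = -1296)
T*d(u(-4)) = -2592*4*(-4)²/(19 + 4*(-4)²) = -2592*4*16/(19 + 4*16) = -2592*64/(19 + 64) = -2592*64/83 = -1296*128/83 = -165888/83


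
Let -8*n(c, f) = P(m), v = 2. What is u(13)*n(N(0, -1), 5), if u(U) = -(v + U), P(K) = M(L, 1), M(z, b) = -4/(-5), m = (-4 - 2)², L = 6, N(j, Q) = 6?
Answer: 3/2 ≈ 1.5000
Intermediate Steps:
m = 36 (m = (-6)² = 36)
M(z, b) = ⅘ (M(z, b) = -4*(-⅕) = ⅘)
P(K) = ⅘
n(c, f) = -⅒ (n(c, f) = -⅛*⅘ = -⅒)
u(U) = -2 - U (u(U) = -(2 + U) = -2 - U)
u(13)*n(N(0, -1), 5) = (-2 - 1*13)*(-⅒) = (-2 - 13)*(-⅒) = -15*(-⅒) = 3/2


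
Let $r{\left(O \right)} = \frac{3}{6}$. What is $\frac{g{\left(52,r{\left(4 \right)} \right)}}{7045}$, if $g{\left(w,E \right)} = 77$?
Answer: $\frac{77}{7045} \approx 0.01093$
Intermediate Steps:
$r{\left(O \right)} = \frac{1}{2}$ ($r{\left(O \right)} = 3 \cdot \frac{1}{6} = \frac{1}{2}$)
$\frac{g{\left(52,r{\left(4 \right)} \right)}}{7045} = \frac{77}{7045}$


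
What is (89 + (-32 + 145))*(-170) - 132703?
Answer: -167043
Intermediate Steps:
(89 + (-32 + 145))*(-170) - 132703 = (89 + 113)*(-170) - 132703 = 202*(-170) - 132703 = -34340 - 132703 = -167043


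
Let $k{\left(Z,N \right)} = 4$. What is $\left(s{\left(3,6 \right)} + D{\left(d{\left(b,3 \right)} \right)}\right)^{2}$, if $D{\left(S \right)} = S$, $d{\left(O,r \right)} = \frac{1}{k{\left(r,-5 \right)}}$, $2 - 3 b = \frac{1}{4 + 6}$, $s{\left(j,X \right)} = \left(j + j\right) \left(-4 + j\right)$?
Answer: $\frac{529}{16} \approx 33.063$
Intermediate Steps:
$s{\left(j,X \right)} = 2 j \left(-4 + j\right)$
$b = \frac{19}{30}$ ($b = \frac{2}{3} - \frac{1}{3 \left(4 + 6\right)} = \frac{2}{3} - \frac{1}{3 \cdot 10} = \frac{2}{3} - \frac{1}{30} = \frac{19}{30} \approx 0.63333$)
$d{\left(O,r \right)} = \frac{1}{4}$
$\left(s{\left(3,6 \right)} + D{\left(d{\left(b,3 \right)} \right)}\right)^{2} = \left(2 \cdot 3 \left(-4 + 3\right) + \frac{1}{4}\right)^{2} = \left(2 \cdot 3 \left(-1\right) + \frac{1}{4}\right)^{2} = \left(-6 + \frac{1}{4}\right)^{2} = \left(- \frac{23}{4}\right)^{2} = \frac{529}{16}$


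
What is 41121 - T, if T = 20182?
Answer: 20939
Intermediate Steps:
41121 - T = 41121 - 1*20182 = 41121 - 20182 = 20939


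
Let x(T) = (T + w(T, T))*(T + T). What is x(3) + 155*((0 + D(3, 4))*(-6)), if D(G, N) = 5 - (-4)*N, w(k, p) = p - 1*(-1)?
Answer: -19488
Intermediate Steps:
w(k, p) = 1 + p (w(k, p) = p + 1 = 1 + p)
D(G, N) = 5 + 4*N
x(T) = 2*T*(1 + 2*T) (x(T) = (T + (1 + T))*(T + T) = (1 + 2*T)*(2*T) = 2*T*(1 + 2*T))
x(3) + 155*((0 + D(3, 4))*(-6)) = 2*3*(1 + 2*3) + 155*((0 + (5 + 4*4))*(-6)) = 2*3*(1 + 6) + 155*((0 + (5 + 16))*(-6)) = 2*3*7 + 155*((0 + 21)*(-6)) = 42 + 155*(21*(-6)) = 42 + 155*(-126) = 42 - 19530 = -19488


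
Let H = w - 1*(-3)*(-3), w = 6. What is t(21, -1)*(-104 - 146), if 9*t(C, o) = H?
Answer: 250/3 ≈ 83.333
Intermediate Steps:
H = -3 (H = 6 - 1*(-3)*(-3) = 6 + 3*(-3) = 6 - 9 = -3)
t(C, o) = -⅓ (t(C, o) = (⅑)*(-3) = -⅓)
t(21, -1)*(-104 - 146) = -(-104 - 146)/3 = -⅓*(-250) = 250/3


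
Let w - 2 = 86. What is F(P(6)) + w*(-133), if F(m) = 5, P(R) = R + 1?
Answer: -11699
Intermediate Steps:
P(R) = 1 + R
w = 88 (w = 2 + 86 = 88)
F(P(6)) + w*(-133) = 5 + 88*(-133) = 5 - 11704 = -11699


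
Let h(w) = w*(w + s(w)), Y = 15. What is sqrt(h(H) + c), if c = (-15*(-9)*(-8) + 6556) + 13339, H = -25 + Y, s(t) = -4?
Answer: sqrt(18955) ≈ 137.68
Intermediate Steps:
H = -10 (H = -25 + 15 = -10)
h(w) = w*(-4 + w) (h(w) = w*(w - 4) = w*(-4 + w))
c = 18815 (c = (135*(-8) + 6556) + 13339 = (-1080 + 6556) + 13339 = 5476 + 13339 = 18815)
sqrt(h(H) + c) = sqrt(-10*(-4 - 10) + 18815) = sqrt(-10*(-14) + 18815) = sqrt(140 + 18815) = sqrt(18955)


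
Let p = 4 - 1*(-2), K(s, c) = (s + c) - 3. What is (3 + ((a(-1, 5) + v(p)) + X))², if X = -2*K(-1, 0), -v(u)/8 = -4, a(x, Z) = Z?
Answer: 2304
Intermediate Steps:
K(s, c) = -3 + c + s (K(s, c) = (c + s) - 3 = -3 + c + s)
p = 6 (p = 4 + 2 = 6)
v(u) = 32 (v(u) = -8*(-4) = 32)
X = 8 (X = -2*(-3 + 0 - 1) = -2*(-4) = 8)
(3 + ((a(-1, 5) + v(p)) + X))² = (3 + ((5 + 32) + 8))² = (3 + (37 + 8))² = (3 + 45)² = 48² = 2304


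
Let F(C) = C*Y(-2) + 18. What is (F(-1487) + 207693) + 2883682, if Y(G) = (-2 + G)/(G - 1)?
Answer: 9268231/3 ≈ 3.0894e+6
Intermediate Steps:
Y(G) = (-2 + G)/(-1 + G)
F(C) = 18 + 4*C/3 (F(C) = C*((-2 - 2)/(-1 - 2)) + 18 = C*(-4/(-3)) + 18 = C*(-1/3*(-4)) + 18 = C*(4/3) + 18 = 4*C/3 + 18 = 18 + 4*C/3)
(F(-1487) + 207693) + 2883682 = ((18 + (4/3)*(-1487)) + 207693) + 2883682 = ((18 - 5948/3) + 207693) + 2883682 = (-5894/3 + 207693) + 2883682 = 617185/3 + 2883682 = 9268231/3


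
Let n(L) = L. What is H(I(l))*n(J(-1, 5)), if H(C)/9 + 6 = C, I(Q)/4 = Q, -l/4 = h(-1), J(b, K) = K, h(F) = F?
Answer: 450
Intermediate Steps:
l = 4 (l = -4*(-1) = 4)
I(Q) = 4*Q
H(C) = -54 + 9*C
H(I(l))*n(J(-1, 5)) = (-54 + 9*(4*4))*5 = (-54 + 9*16)*5 = (-54 + 144)*5 = 90*5 = 450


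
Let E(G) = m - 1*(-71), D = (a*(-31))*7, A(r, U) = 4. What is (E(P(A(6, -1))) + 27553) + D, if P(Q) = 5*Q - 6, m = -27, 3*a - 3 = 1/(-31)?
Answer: 82147/3 ≈ 27382.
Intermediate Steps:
a = 92/93 (a = 1 + (⅓)/(-31) = 1 + (⅓)*(-1/31) = 1 - 1/93 = 92/93 ≈ 0.98925)
D = -644/3 (D = ((92/93)*(-31))*7 = -92/3*7 = -644/3 ≈ -214.67)
P(Q) = -6 + 5*Q
E(G) = 44 (E(G) = -27 - 1*(-71) = -27 + 71 = 44)
(E(P(A(6, -1))) + 27553) + D = (44 + 27553) - 644/3 = 27597 - 644/3 = 82147/3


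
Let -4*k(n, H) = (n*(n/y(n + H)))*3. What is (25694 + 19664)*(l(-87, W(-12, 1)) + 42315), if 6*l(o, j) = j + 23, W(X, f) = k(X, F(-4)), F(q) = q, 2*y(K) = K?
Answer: 11517598187/6 ≈ 1.9196e+9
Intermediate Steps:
y(K) = K/2
k(n, H) = -3*n²/(4*(H/2 + n/2)) (k(n, H) = -n*(n/(((n + H)/2)))*3/4 = -n*(n/(((H + n)/2)))*3/4 = -n*(n/(H/2 + n/2))*3/4 = -n²/(H/2 + n/2)*3/4 = -3*n²/(4*(H/2 + n/2)))
W(X, f) = -3*X²/(-8 + 2*X) (W(X, f) = -3*X²/(2*(-4) + 2*X) = -3*X²/(-8 + 2*X))
l(o, j) = 23/6 + j/6 (l(o, j) = (j + 23)/6 = (23 + j)/6 = 23/6 + j/6)
(25694 + 19664)*(l(-87, W(-12, 1)) + 42315) = (25694 + 19664)*((23/6 + (-3*(-12)²/(-8 + 2*(-12)))/6) + 42315) = 45358*((23/6 + (-3*144/(-8 - 24))/6) + 42315) = 45358*((23/6 + (-3*144/(-32))/6) + 42315) = 45358*((23/6 + (-3*144*(-1/32))/6) + 42315) = 45358*((23/6 + (⅙)*(27/2)) + 42315) = 45358*((23/6 + 9/4) + 42315) = 45358*(73/12 + 42315) = 45358*(507853/12) = 11517598187/6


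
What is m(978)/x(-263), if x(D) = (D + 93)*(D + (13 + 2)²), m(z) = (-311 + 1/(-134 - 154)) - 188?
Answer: -143713/1860480 ≈ -0.077245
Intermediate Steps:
m(z) = -143713/288 (m(z) = (-311 + 1/(-288)) - 188 = (-311 - 1/288) - 188 = -89569/288 - 188 = -143713/288)
x(D) = (93 + D)*(225 + D) (x(D) = (93 + D)*(D + 15²) = (93 + D)*(D + 225) = (93 + D)*(225 + D))
m(978)/x(-263) = -143713/(288*(20925 + (-263)² + 318*(-263))) = -143713/(288*(20925 + 69169 - 83634)) = -143713/288/6460 = -143713/288*1/6460 = -143713/1860480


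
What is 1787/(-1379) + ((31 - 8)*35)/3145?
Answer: -902004/867391 ≈ -1.0399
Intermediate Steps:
1787/(-1379) + ((31 - 8)*35)/3145 = 1787*(-1/1379) + (23*35)*(1/3145) = -1787/1379 + 805*(1/3145) = -1787/1379 + 161/629 = -902004/867391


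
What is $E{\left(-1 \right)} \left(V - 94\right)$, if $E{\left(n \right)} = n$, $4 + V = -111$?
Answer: $209$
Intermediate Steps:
$V = -115$ ($V = -4 - 111 = -115$)
$E{\left(-1 \right)} \left(V - 94\right) = - (-115 - 94) = \left(-1\right) \left(-209\right) = 209$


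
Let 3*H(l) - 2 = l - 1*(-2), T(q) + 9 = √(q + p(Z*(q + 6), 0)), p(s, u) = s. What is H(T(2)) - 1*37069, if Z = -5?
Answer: -111212/3 + I*√38/3 ≈ -37071.0 + 2.0548*I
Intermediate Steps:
T(q) = -9 + √(-30 - 4*q) (T(q) = -9 + √(q - 5*(q + 6)) = -9 + √(q - 5*(6 + q)) = -9 + √(q + (-30 - 5*q)) = -9 + √(-30 - 4*q))
H(l) = 4/3 + l/3 (H(l) = ⅔ + (l - 1*(-2))/3 = ⅔ + (l + 2)/3 = ⅔ + (2 + l)/3 = ⅔ + (⅔ + l/3) = 4/3 + l/3)
H(T(2)) - 1*37069 = (4/3 + (-9 + √(-30 - 4*2))/3) - 1*37069 = (4/3 + (-9 + √(-30 - 8))/3) - 37069 = (4/3 + (-9 + √(-38))/3) - 37069 = (4/3 + (-9 + I*√38)/3) - 37069 = (4/3 + (-3 + I*√38/3)) - 37069 = (-5/3 + I*√38/3) - 37069 = -111212/3 + I*√38/3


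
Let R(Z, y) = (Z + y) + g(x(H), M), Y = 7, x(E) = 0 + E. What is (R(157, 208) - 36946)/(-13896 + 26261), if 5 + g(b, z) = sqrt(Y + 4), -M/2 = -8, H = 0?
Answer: -36586/12365 + sqrt(11)/12365 ≈ -2.9586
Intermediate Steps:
x(E) = E
M = 16 (M = -2*(-8) = 16)
g(b, z) = -5 + sqrt(11) (g(b, z) = -5 + sqrt(7 + 4) = -5 + sqrt(11))
R(Z, y) = -5 + Z + y + sqrt(11) (R(Z, y) = (Z + y) + (-5 + sqrt(11)) = -5 + Z + y + sqrt(11))
(R(157, 208) - 36946)/(-13896 + 26261) = ((-5 + 157 + 208 + sqrt(11)) - 36946)/(-13896 + 26261) = ((360 + sqrt(11)) - 36946)/12365 = (-36586 + sqrt(11))*(1/12365) = -36586/12365 + sqrt(11)/12365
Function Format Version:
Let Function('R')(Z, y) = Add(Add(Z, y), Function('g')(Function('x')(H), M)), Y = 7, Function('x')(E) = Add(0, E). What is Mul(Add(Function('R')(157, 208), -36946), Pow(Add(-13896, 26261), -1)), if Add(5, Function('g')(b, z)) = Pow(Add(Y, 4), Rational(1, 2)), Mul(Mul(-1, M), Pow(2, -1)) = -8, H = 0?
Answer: Add(Rational(-36586, 12365), Mul(Rational(1, 12365), Pow(11, Rational(1, 2)))) ≈ -2.9586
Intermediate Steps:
Function('x')(E) = E
M = 16 (M = Mul(-2, -8) = 16)
Function('g')(b, z) = Add(-5, Pow(11, Rational(1, 2))) (Function('g')(b, z) = Add(-5, Pow(Add(7, 4), Rational(1, 2))) = Add(-5, Pow(11, Rational(1, 2))))
Function('R')(Z, y) = Add(-5, Z, y, Pow(11, Rational(1, 2))) (Function('R')(Z, y) = Add(Add(Z, y), Add(-5, Pow(11, Rational(1, 2)))) = Add(-5, Z, y, Pow(11, Rational(1, 2))))
Mul(Add(Function('R')(157, 208), -36946), Pow(Add(-13896, 26261), -1)) = Mul(Add(Add(-5, 157, 208, Pow(11, Rational(1, 2))), -36946), Pow(Add(-13896, 26261), -1)) = Mul(Add(Add(360, Pow(11, Rational(1, 2))), -36946), Pow(12365, -1)) = Mul(Add(-36586, Pow(11, Rational(1, 2))), Rational(1, 12365)) = Add(Rational(-36586, 12365), Mul(Rational(1, 12365), Pow(11, Rational(1, 2))))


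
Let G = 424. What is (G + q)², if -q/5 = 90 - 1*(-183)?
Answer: 885481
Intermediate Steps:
q = -1365 (q = -5*(90 - 1*(-183)) = -5*(90 + 183) = -5*273 = -1365)
(G + q)² = (424 - 1365)² = (-941)² = 885481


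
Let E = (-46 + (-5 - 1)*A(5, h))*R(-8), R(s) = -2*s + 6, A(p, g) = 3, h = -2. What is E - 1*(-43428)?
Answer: 42020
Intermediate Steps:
R(s) = 6 - 2*s
E = -1408 (E = (-46 + (-5 - 1)*3)*(6 - 2*(-8)) = (-46 - 6*3)*(6 + 16) = (-46 - 18)*22 = -64*22 = -1408)
E - 1*(-43428) = -1408 - 1*(-43428) = -1408 + 43428 = 42020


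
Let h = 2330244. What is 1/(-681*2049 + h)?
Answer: 1/934875 ≈ 1.0697e-6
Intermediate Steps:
1/(-681*2049 + h) = 1/(-681*2049 + 2330244) = 1/(-1395369 + 2330244) = 1/934875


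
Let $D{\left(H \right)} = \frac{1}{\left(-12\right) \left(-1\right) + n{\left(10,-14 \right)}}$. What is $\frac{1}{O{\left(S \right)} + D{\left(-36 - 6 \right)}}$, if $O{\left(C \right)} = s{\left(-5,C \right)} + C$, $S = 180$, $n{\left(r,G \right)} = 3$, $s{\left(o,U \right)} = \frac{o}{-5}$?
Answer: $\frac{15}{2716} \approx 0.0055228$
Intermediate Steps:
$s{\left(o,U \right)} = - \frac{o}{5}$ ($s{\left(o,U \right)} = o \left(- \frac{1}{5}\right) = - \frac{o}{5}$)
$O{\left(C \right)} = 1 + C$ ($O{\left(C \right)} = \left(- \frac{1}{5}\right) \left(-5\right) + C = 1 + C$)
$D{\left(H \right)} = \frac{1}{15}$ ($D{\left(H \right)} = \frac{1}{\left(-12\right) \left(-1\right) + 3} = \frac{1}{12 + 3} = \frac{1}{15}$)
$\frac{1}{O{\left(S \right)} + D{\left(-36 - 6 \right)}} = \frac{1}{\left(1 + 180\right) + \frac{1}{15}} = \frac{1}{181 + \frac{1}{15}} = \frac{1}{\frac{2716}{15}} = \frac{15}{2716}$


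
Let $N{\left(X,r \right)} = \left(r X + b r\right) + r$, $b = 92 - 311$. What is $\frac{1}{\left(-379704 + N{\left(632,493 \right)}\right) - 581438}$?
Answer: $- \frac{1}{757040} \approx -1.3209 \cdot 10^{-6}$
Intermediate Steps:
$b = -219$ ($b = 92 - 311 = -219$)
$N{\left(X,r \right)} = - 218 r + X r$ ($N{\left(X,r \right)} = \left(r X - 219 r\right) + r = \left(X r - 219 r\right) + r = \left(- 219 r + X r\right) + r = - 218 r + X r$)
$\frac{1}{\left(-379704 + N{\left(632,493 \right)}\right) - 581438} = \frac{1}{\left(-379704 + 493 \left(-218 + 632\right)\right) - 581438} = \frac{1}{\left(-379704 + 493 \cdot 414\right) - 581438} = \frac{1}{\left(-379704 + 204102\right) - 581438} = \frac{1}{-175602 - 581438} = \frac{1}{-757040} = - \frac{1}{757040}$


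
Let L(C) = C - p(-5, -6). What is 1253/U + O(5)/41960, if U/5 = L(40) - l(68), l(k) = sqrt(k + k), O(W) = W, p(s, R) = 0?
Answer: 10515359/1535736 + 1253*sqrt(34)/3660 ≈ 8.8433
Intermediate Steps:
l(k) = sqrt(2)*sqrt(k) (l(k) = sqrt(2*k) = sqrt(2)*sqrt(k))
L(C) = C (L(C) = C - 1*0 = C + 0 = C)
U = 200 - 10*sqrt(34) (U = 5*(40 - sqrt(2)*sqrt(68)) = 5*(40 - sqrt(2)*2*sqrt(17)) = 5*(40 - 2*sqrt(34)) = 200 - 10*sqrt(34) ≈ 141.69)
1253/U + O(5)/41960 = 1253/(200 - 10*sqrt(34)) + 5/41960 = 1253/(200 - 10*sqrt(34)) + 5*(1/41960) = 1253/(200 - 10*sqrt(34)) + 1/8392 = 1/8392 + 1253/(200 - 10*sqrt(34))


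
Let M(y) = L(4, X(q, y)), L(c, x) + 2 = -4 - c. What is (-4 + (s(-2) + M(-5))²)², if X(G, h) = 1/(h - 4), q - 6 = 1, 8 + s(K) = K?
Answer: 156816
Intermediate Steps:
s(K) = -8 + K
q = 7 (q = 6 + 1 = 7)
X(G, h) = 1/(-4 + h)
L(c, x) = -6 - c (L(c, x) = -2 + (-4 - c) = -6 - c)
M(y) = -10 (M(y) = -6 - 1*4 = -6 - 4 = -10)
(-4 + (s(-2) + M(-5))²)² = (-4 + ((-8 - 2) - 10)²)² = (-4 + (-10 - 10)²)² = (-4 + (-20)²)² = (-4 + 400)² = 396² = 156816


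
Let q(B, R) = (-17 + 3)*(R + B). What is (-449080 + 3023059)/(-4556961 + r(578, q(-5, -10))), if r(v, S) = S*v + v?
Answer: -2573979/4435003 ≈ -0.58038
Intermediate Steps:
q(B, R) = -14*B - 14*R (q(B, R) = -14*(B + R) = -14*B - 14*R)
r(v, S) = v + S*v
(-449080 + 3023059)/(-4556961 + r(578, q(-5, -10))) = (-449080 + 3023059)/(-4556961 + 578*(1 + (-14*(-5) - 14*(-10)))) = 2573979/(-4556961 + 578*(1 + (70 + 140))) = 2573979/(-4556961 + 578*(1 + 210)) = 2573979/(-4556961 + 578*211) = 2573979/(-4556961 + 121958) = 2573979/(-4435003) = 2573979*(-1/4435003) = -2573979/4435003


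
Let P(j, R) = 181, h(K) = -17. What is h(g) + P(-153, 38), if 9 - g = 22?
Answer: 164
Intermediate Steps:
g = -13 (g = 9 - 1*22 = 9 - 22 = -13)
h(g) + P(-153, 38) = -17 + 181 = 164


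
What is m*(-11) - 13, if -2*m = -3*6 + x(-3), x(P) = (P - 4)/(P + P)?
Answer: -1267/12 ≈ -105.58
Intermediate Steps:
x(P) = (-4 + P)/(2*P) (x(P) = (-4 + P)/((2*P)) = (-4 + P)*(1/(2*P)) = (-4 + P)/(2*P))
m = 101/12 (m = -(-3*6 + (½)*(-4 - 3)/(-3))/2 = -(-18 + (½)*(-⅓)*(-7))/2 = -(-18 + 7/6)/2 = -½*(-101/6) = 101/12 ≈ 8.4167)
m*(-11) - 13 = (101/12)*(-11) - 13 = -1111/12 - 13 = -1267/12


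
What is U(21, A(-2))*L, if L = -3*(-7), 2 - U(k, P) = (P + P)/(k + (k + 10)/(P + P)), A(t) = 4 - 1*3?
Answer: 2982/73 ≈ 40.849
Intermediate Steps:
A(t) = 1 (A(t) = 4 - 3 = 1)
U(k, P) = 2 - 2*P/(k + (10 + k)/(2*P)) (U(k, P) = 2 - (P + P)/(k + (k + 10)/(P + P)) = 2 - 2*P/(k + (10 + k)/((2*P))) = 2 - 2*P/(k + (10 + k)*(1/(2*P))) = 2 - 2*P/(k + (10 + k)/(2*P)))
L = 21
U(21, A(-2))*L = (2*(10 + 21 - 2*1² + 2*1*21)/(10 + 21 + 2*1*21))*21 = (2*(10 + 21 - 2*1 + 42)/(10 + 21 + 42))*21 = (2*(10 + 21 - 2 + 42)/73)*21 = (2*(1/73)*71)*21 = (142/73)*21 = 2982/73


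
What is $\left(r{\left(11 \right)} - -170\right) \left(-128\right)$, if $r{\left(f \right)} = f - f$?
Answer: $-21760$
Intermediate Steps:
$r{\left(f \right)} = 0$
$\left(r{\left(11 \right)} - -170\right) \left(-128\right) = \left(0 - -170\right) \left(-128\right) = \left(0 + 170\right) \left(-128\right) = 170 \left(-128\right) = -21760$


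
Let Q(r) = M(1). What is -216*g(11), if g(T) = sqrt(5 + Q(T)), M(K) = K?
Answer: -216*sqrt(6) ≈ -529.09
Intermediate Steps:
Q(r) = 1
g(T) = sqrt(6) (g(T) = sqrt(5 + 1) = sqrt(6))
-216*g(11) = -216*sqrt(6)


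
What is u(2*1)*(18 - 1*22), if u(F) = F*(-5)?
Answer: 40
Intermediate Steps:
u(F) = -5*F
u(2*1)*(18 - 1*22) = (-10)*(18 - 1*22) = (-5*2)*(18 - 22) = -10*(-4) = 40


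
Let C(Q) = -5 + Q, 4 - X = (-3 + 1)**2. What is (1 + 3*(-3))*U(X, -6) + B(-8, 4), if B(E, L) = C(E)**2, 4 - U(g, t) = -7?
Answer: 81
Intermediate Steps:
X = 0 (X = 4 - (-3 + 1)**2 = 4 - 1*(-2)**2 = 4 - 1*4 = 4 - 4 = 0)
U(g, t) = 11 (U(g, t) = 4 - 1*(-7) = 4 + 7 = 11)
B(E, L) = (-5 + E)**2
(1 + 3*(-3))*U(X, -6) + B(-8, 4) = (1 + 3*(-3))*11 + (-5 - 8)**2 = (1 - 9)*11 + (-13)**2 = -8*11 + 169 = -88 + 169 = 81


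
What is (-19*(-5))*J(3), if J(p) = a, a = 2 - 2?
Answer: 0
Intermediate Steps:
a = 0
J(p) = 0
(-19*(-5))*J(3) = -19*(-5)*0 = 95*0 = 0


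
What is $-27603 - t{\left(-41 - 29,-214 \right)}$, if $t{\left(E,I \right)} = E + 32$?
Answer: $-27565$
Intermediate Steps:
$t{\left(E,I \right)} = 32 + E$
$-27603 - t{\left(-41 - 29,-214 \right)} = -27603 - \left(32 - 70\right) = -27603 - -38 = -27603 + 38 = -27565$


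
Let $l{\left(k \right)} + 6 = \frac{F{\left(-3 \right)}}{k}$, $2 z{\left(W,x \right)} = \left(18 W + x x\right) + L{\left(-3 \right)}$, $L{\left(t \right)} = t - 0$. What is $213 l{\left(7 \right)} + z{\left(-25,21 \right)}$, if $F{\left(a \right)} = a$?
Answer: $- \frac{9627}{7} \approx -1375.3$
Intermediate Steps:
$L{\left(t \right)} = t$ ($L{\left(t \right)} = t + 0 = t$)
$z{\left(W,x \right)} = - \frac{3}{2} + \frac{x^{2}}{2} + 9 W$ ($z{\left(W,x \right)} = \frac{\left(18 W + x x\right) - 3}{2} = \frac{\left(18 W + x^{2}\right) - 3}{2} = \frac{\left(x^{2} + 18 W\right) - 3}{2} = \frac{-3 + x^{2} + 18 W}{2} = - \frac{3}{2} + \frac{x^{2}}{2} + 9 W$)
$l{\left(k \right)} = -6 - \frac{3}{k}$
$213 l{\left(7 \right)} + z{\left(-25,21 \right)} = 213 \left(-6 - \frac{3}{7}\right) + \left(- \frac{3}{2} + \frac{21^{2}}{2} + 9 \left(-25\right)\right) = 213 \left(-6 - \frac{3}{7}\right) - 6 = 213 \left(- \frac{45}{7}\right) - 6 = - \frac{9585}{7} - 6 = - \frac{9627}{7}$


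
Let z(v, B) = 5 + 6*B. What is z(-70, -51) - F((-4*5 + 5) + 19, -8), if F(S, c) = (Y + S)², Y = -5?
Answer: -302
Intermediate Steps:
F(S, c) = (-5 + S)²
z(-70, -51) - F((-4*5 + 5) + 19, -8) = (5 + 6*(-51)) - (-5 + ((-4*5 + 5) + 19))² = (5 - 306) - (-5 + ((-20 + 5) + 19))² = -301 - (-5 + (-15 + 19))² = -301 - (-5 + 4)² = -301 - 1*(-1)² = -301 - 1*1 = -301 - 1 = -302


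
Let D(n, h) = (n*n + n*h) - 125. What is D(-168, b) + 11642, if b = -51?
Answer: 48309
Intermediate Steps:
D(n, h) = -125 + n**2 + h*n (D(n, h) = (n**2 + h*n) - 125 = -125 + n**2 + h*n)
D(-168, b) + 11642 = (-125 + (-168)**2 - 51*(-168)) + 11642 = (-125 + 28224 + 8568) + 11642 = 36667 + 11642 = 48309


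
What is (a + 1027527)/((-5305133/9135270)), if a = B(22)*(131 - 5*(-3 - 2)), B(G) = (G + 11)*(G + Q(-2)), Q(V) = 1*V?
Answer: -10327303976490/5305133 ≈ -1.9467e+6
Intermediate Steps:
Q(V) = V
B(G) = (-2 + G)*(11 + G) (B(G) = (G + 11)*(G - 2) = (11 + G)*(-2 + G) = (-2 + G)*(11 + G))
a = 102960 (a = (-22 + 22² + 9*22)*(131 - 5*(-3 - 2)) = (-22 + 484 + 198)*(131 - 5*(-5)) = 660*(131 + 25) = 660*156 = 102960)
(a + 1027527)/((-5305133/9135270)) = (102960 + 1027527)/((-5305133/9135270)) = 1130487/((-5305133*1/9135270)) = 1130487/(-5305133/9135270) = 1130487*(-9135270/5305133) = -10327303976490/5305133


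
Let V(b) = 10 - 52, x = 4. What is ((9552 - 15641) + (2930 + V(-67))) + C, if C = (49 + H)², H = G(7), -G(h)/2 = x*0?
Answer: -800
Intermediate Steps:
G(h) = 0 (G(h) = -8*0 = -2*0 = 0)
H = 0
V(b) = -42
C = 2401 (C = (49 + 0)² = 49² = 2401)
((9552 - 15641) + (2930 + V(-67))) + C = ((9552 - 15641) + (2930 - 42)) + 2401 = (-6089 + 2888) + 2401 = -3201 + 2401 = -800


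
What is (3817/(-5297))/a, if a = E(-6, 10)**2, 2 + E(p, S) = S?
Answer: -3817/339008 ≈ -0.011259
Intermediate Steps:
E(p, S) = -2 + S
a = 64 (a = (-2 + 10)**2 = 8**2 = 64)
(3817/(-5297))/a = (3817/(-5297))/64 = (3817*(-1/5297))*(1/64) = -3817/5297*1/64 = -3817/339008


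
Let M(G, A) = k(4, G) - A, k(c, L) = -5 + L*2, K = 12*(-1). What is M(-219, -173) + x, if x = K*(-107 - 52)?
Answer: 1638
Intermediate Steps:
K = -12
k(c, L) = -5 + 2*L
M(G, A) = -5 - A + 2*G (M(G, A) = (-5 + 2*G) - A = -5 - A + 2*G)
x = 1908 (x = -12*(-107 - 52) = -12*(-159) = 1908)
M(-219, -173) + x = (-5 - 1*(-173) + 2*(-219)) + 1908 = (-5 + 173 - 438) + 1908 = -270 + 1908 = 1638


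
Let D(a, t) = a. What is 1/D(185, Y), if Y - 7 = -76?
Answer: 1/185 ≈ 0.0054054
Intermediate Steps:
Y = -69 (Y = 7 - 76 = -69)
1/D(185, Y) = 1/185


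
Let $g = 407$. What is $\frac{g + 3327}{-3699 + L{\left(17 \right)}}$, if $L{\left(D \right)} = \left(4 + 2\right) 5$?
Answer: $- \frac{3734}{3669} \approx -1.0177$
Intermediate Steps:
$L{\left(D \right)} = 30$ ($L{\left(D \right)} = 6 \cdot 5 = 30$)
$\frac{g + 3327}{-3699 + L{\left(17 \right)}} = \frac{407 + 3327}{-3699 + 30} = \frac{3734}{-3669} = 3734 \left(- \frac{1}{3669}\right) = - \frac{3734}{3669}$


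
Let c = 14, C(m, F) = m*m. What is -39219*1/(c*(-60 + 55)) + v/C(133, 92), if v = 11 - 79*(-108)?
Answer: 99191843/176890 ≈ 560.75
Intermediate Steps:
C(m, F) = m**2
v = 8543 (v = 11 + 8532 = 8543)
-39219*1/(c*(-60 + 55)) + v/C(133, 92) = -39219*1/(14*(-60 + 55)) + 8543/(133**2) = -39219/(14*(-5)) + 8543/17689 = -39219/(-70) + 8543*(1/17689) = -39219*(-1/70) + 8543/17689 = 39219/70 + 8543/17689 = 99191843/176890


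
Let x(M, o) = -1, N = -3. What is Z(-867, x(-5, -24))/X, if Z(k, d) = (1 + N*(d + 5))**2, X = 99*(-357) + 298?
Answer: -121/35045 ≈ -0.0034527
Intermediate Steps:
X = -35045 (X = -35343 + 298 = -35045)
Z(k, d) = (-14 - 3*d)**2 (Z(k, d) = (1 - 3*(d + 5))**2 = (1 - 3*(5 + d))**2 = (1 + (-15 - 3*d))**2 = (-14 - 3*d)**2)
Z(-867, x(-5, -24))/X = (14 + 3*(-1))**2/(-35045) = (14 - 3)**2*(-1/35045) = 11**2*(-1/35045) = 121*(-1/35045) = -121/35045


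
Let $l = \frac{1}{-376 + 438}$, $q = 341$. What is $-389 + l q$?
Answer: $- \frac{767}{2} \approx -383.5$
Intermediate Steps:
$l = \frac{1}{62} \approx 0.016129$
$-389 + l q = -389 + \frac{1}{62} \cdot 341 = -389 + \frac{11}{2} = - \frac{767}{2}$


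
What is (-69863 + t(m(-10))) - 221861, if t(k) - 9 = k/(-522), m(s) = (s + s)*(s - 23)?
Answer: -25379315/87 ≈ -2.9172e+5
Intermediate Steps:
m(s) = 2*s*(-23 + s) (m(s) = (2*s)*(-23 + s) = 2*s*(-23 + s))
t(k) = 9 - k/522 (t(k) = 9 + k/(-522) = 9 + k*(-1/522) = 9 - k/522)
(-69863 + t(m(-10))) - 221861 = (-69863 + (9 - (-10)*(-23 - 10)/261)) - 221861 = (-69863 + (9 - (-10)*(-33)/261)) - 221861 = (-69863 + (9 - 1/522*660)) - 221861 = (-69863 + (9 - 110/87)) - 221861 = (-69863 + 673/87) - 221861 = -6077408/87 - 221861 = -25379315/87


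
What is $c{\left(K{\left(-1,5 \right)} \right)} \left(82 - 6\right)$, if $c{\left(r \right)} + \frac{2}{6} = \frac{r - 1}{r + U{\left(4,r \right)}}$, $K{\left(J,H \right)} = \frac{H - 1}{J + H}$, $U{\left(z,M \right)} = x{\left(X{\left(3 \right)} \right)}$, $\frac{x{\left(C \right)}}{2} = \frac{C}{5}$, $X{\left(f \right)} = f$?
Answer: $- \frac{76}{3} \approx -25.333$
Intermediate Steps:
$x{\left(C \right)} = \frac{2 C}{5}$ ($x{\left(C \right)} = 2 \frac{C}{5} = \frac{2 C}{5}$)
$U{\left(z,M \right)} = \frac{6}{5}$ ($U{\left(z,M \right)} = \frac{2}{5} \cdot 3 = \frac{6}{5}$)
$K{\left(J,H \right)} = \frac{-1 + H}{H + J}$
$c{\left(r \right)} = - \frac{1}{3} + \frac{-1 + r}{\frac{6}{5} + r}$ ($c{\left(r \right)} = - \frac{1}{3} + \frac{r - 1}{r + \frac{6}{5}} = - \frac{1}{3} + \frac{-1 + r}{\frac{6}{5} + r}$)
$c{\left(K{\left(-1,5 \right)} \right)} \left(82 - 6\right) = \frac{-21 + 10 \frac{-1 + 5}{5 - 1}}{3 \left(6 + 5 \frac{-1 + 5}{5 - 1}\right)} \left(82 - 6\right) = \frac{-21 + 10 \cdot \frac{1}{4} \cdot 4}{3 \left(6 + 5 \cdot \frac{1}{4} \cdot 4\right)} 76 = \frac{-21 + 10 \cdot 1}{3 \left(6 + 5 \cdot 1\right)} 76 = \frac{-21 + 10}{3 \left(6 + 5\right)} 76 = \frac{1}{3} \cdot \frac{1}{11} \left(-11\right) 76 = \left(- \frac{1}{3}\right) 76 = - \frac{76}{3}$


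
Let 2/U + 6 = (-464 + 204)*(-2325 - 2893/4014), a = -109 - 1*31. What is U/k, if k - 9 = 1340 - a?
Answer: 2007/903521885486 ≈ 2.2213e-9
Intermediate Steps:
a = -140 (a = -109 - 31 = -140)
k = 1489 (k = 9 + (1340 - 1*(-140)) = 9 + (1340 + 140) = 9 + 1480 = 1489)
U = 2007/606797774 (U = 2/(-6 + (-464 + 204)*(-2325 - 2893/4014)) = 2/(-6 - 260*(-2325 - 2893*1/4014)) = 2/(-6 - 260*(-2325 - 2893/4014)) = 2/(-6 - 260*(-9335443/4014)) = 2/(-6 + 1213607590/2007) = 2/(1213595548/2007) = 2*(2007/1213595548) = 2007/606797774 ≈ 3.3075e-6)
U/k = (2007/606797774)/1489 = (2007/606797774)*(1/1489) = 2007/903521885486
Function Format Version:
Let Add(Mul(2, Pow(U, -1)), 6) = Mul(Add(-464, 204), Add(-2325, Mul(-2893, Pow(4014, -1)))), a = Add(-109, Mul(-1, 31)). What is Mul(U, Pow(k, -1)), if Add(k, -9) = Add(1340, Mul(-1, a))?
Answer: Rational(2007, 903521885486) ≈ 2.2213e-9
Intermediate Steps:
a = -140 (a = Add(-109, -31) = -140)
k = 1489 (k = Add(9, Add(1340, Mul(-1, -140))) = Add(9, Add(1340, 140)) = Add(9, 1480) = 1489)
U = Rational(2007, 606797774) (U = Mul(2, Pow(Add(-6, Mul(Add(-464, 204), Add(-2325, Mul(-2893, Pow(4014, -1))))), -1)) = Mul(2, Pow(Add(-6, Mul(-260, Add(-2325, Mul(-2893, Rational(1, 4014))))), -1)) = Mul(2, Pow(Add(-6, Mul(-260, Add(-2325, Rational(-2893, 4014)))), -1)) = Mul(2, Pow(Add(-6, Mul(-260, Rational(-9335443, 4014))), -1)) = Mul(2, Pow(Add(-6, Rational(1213607590, 2007)), -1)) = Mul(2, Pow(Rational(1213595548, 2007), -1)) = Mul(2, Rational(2007, 1213595548)) = Rational(2007, 606797774) ≈ 3.3075e-6)
Mul(U, Pow(k, -1)) = Mul(Rational(2007, 606797774), Pow(1489, -1)) = Mul(Rational(2007, 606797774), Rational(1, 1489)) = Rational(2007, 903521885486)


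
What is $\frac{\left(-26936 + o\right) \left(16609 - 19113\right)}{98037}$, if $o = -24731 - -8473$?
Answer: $\frac{36052592}{32679} \approx 1103.2$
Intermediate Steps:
$o = -16258$ ($o = -24731 + 8473 = -16258$)
$\frac{\left(-26936 + o\right) \left(16609 - 19113\right)}{98037} = \frac{\left(-26936 - 16258\right) \left(16609 - 19113\right)}{98037} = \left(-43194\right) \left(-2504\right) \frac{1}{98037} = 108157776 \cdot \frac{1}{98037} = \frac{36052592}{32679}$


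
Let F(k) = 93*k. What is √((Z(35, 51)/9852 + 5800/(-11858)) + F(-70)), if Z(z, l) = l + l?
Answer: 3*I*√11563736139006/126434 ≈ 80.688*I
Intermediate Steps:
Z(z, l) = 2*l
√((Z(35, 51)/9852 + 5800/(-11858)) + F(-70)) = √(((2*51)/9852 + 5800/(-11858)) + 93*(-70)) = √((102*(1/9852) + 5800*(-1/11858)) - 6510) = √((17/1642 - 2900/5929) - 6510) = √(-4661007/9735418 - 6510) = √(-63382232187/9735418) = 3*I*√11563736139006/126434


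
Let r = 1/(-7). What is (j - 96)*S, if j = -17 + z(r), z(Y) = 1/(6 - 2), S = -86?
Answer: 19393/2 ≈ 9696.5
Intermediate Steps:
r = -⅐ (r = 1*(-⅐) = -⅐ ≈ -0.14286)
z(Y) = ¼ (z(Y) = 1/4 = ¼)
j = -67/4 (j = -17 + ¼ = -67/4 ≈ -16.750)
(j - 96)*S = (-67/4 - 96)*(-86) = -451/4*(-86) = 19393/2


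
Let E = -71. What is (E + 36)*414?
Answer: -14490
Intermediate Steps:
(E + 36)*414 = (-71 + 36)*414 = -35*414 = -14490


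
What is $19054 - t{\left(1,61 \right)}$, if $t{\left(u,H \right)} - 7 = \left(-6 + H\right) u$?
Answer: $18992$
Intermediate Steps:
$t{\left(u,H \right)} = 7 + u \left(-6 + H\right)$ ($t{\left(u,H \right)} = 7 + \left(-6 + H\right) u = 7 + u \left(-6 + H\right)$)
$19054 - t{\left(1,61 \right)} = 19054 - \left(7 - 6 + 61 \cdot 1\right) = 19054 - \left(7 - 6 + 61\right) = 19054 - 62 = 18992$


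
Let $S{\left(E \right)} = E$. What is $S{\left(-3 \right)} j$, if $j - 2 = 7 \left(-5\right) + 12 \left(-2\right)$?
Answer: $171$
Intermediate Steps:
$j = -57$ ($j = 2 + \left(7 \left(-5\right) + 12 \left(-2\right)\right) = 2 - 59 = -57$)
$S{\left(-3 \right)} j = \left(-3\right) \left(-57\right) = 171$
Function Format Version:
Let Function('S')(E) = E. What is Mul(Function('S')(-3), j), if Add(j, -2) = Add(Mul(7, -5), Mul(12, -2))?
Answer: 171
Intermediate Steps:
j = -57 (j = Add(2, Add(Mul(7, -5), Mul(12, -2))) = Add(2, Add(-35, -24)) = Add(2, -59) = -57)
Mul(Function('S')(-3), j) = Mul(-3, -57) = 171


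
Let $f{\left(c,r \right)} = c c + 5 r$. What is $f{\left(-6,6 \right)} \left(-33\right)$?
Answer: $-2178$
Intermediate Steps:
$f{\left(c,r \right)} = c^{2} + 5 r$
$f{\left(-6,6 \right)} \left(-33\right) = \left(\left(-6\right)^{2} + 5 \cdot 6\right) \left(-33\right) = \left(36 + 30\right) \left(-33\right) = 66 \left(-33\right) = -2178$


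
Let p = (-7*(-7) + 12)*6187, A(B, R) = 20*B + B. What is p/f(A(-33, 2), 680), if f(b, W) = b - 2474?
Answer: -377407/3167 ≈ -119.17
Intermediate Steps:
A(B, R) = 21*B
f(b, W) = -2474 + b
p = 377407 (p = (49 + 12)*6187 = 61*6187 = 377407)
p/f(A(-33, 2), 680) = 377407/(-2474 + 21*(-33)) = 377407/(-2474 - 693) = 377407/(-3167) = 377407*(-1/3167) = -377407/3167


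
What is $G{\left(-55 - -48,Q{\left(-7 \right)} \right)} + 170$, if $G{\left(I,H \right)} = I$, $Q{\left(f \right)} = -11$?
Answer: $163$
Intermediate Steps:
$G{\left(-55 - -48,Q{\left(-7 \right)} \right)} + 170 = \left(-55 - -48\right) + 170 = \left(-55 + 48\right) + 170 = -7 + 170 = 163$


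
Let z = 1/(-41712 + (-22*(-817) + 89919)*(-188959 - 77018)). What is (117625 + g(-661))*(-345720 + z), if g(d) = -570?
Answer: -1161321475146158962855/28697098173 ≈ -4.0468e+10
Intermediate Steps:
z = -1/28697098173 (z = 1/(-41712 + (17974 + 89919)*(-265977)) = 1/(-41712 + 107893*(-265977)) = 1/(-41712 - 28697056461) = 1/(-28697098173) = -1/28697098173 ≈ -3.4847e-11)
(117625 + g(-661))*(-345720 + z) = (117625 - 570)*(-345720 - 1/28697098173) = 117055*(-9921160780369561/28697098173) = -1161321475146158962855/28697098173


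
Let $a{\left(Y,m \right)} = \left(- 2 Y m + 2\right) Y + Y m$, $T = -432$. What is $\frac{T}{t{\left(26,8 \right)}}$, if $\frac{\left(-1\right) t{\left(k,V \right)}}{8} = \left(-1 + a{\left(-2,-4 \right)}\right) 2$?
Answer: $\frac{27}{35} \approx 0.77143$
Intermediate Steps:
$a{\left(Y,m \right)} = Y m + Y \left(2 - 2 Y m\right)$ ($a{\left(Y,m \right)} = \left(- 2 Y m + 2\right) Y + Y m = \left(2 - 2 Y m\right) Y + Y m = Y \left(2 - 2 Y m\right) + Y m = Y m + Y \left(2 - 2 Y m\right)$)
$t{\left(k,V \right)} = -560$ ($t{\left(k,V \right)} = - 8 \left(-1 - 2 \left(2 - 4 - \left(-4\right) \left(-4\right)\right)\right) 2 = - 8 \left(-1 - 2 \left(2 - 4 - 16\right)\right) 2 = - 8 \left(-1 - -36\right) 2 = - 8 \left(-1 + 36\right) 2 = - 8 \cdot 35 \cdot 2 = \left(-8\right) 70 = -560$)
$\frac{T}{t{\left(26,8 \right)}} = - \frac{432}{-560} = \left(-432\right) \left(- \frac{1}{560}\right) = \frac{27}{35}$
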